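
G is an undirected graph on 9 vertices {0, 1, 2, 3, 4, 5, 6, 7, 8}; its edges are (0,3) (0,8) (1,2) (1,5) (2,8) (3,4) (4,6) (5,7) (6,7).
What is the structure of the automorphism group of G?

the dihedral group of order 18

Every vertex has degree 2 and the graph is connected, so G is the 9-cycle C_9. The automorphisms of the 9-cycle are exactly the symmetries of a regular 9-gon: the dihedral group D_9, |D_9| = 18.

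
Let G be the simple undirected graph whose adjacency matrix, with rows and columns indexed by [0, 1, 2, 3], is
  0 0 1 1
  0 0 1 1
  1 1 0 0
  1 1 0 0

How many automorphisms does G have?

G is 2-regular and bipartite on 2^2 = 4 vertices with girth 4; it is the hypercube graph Q_2. The symmetry group of the 2-cube is the hyperoctahedral group B_2 = Z_2 ≀ S_2, of order 2^2·2! = 8.

8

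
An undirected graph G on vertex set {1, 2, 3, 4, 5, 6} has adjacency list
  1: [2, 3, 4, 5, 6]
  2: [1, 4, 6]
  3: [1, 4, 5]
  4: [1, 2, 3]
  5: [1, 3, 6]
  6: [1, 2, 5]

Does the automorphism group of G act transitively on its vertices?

No

Vertex 1 is the only vertex of degree 5, so every automorphism fixes it; G is not vertex-transitive.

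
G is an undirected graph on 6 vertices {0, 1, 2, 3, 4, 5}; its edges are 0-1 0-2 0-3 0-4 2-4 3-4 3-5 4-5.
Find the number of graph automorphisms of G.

1

Degrees alone do not determine every vertex (e.g. 0 and 4 both have degree 4), but their neighbour-degree multisets differ: N(0) has degrees [1, 2, 3, 4] while N(4) has degrees [2, 2, 3, 4]. Repeating this refinement separates all vertices, so the only automorphism is the identity.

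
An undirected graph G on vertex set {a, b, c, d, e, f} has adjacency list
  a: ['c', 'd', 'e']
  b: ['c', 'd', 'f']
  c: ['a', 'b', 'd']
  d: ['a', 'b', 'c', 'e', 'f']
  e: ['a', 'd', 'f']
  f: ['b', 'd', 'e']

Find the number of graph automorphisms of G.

10

Vertex d is the unique vertex of degree 5; the remaining 5 vertices each have degree 3 and induce a cycle, so G is the wheel on 6 vertices with hub d. With the hub fixed, the remaining symmetry is that of the rim cycle C_5, giving the dihedral group D_5.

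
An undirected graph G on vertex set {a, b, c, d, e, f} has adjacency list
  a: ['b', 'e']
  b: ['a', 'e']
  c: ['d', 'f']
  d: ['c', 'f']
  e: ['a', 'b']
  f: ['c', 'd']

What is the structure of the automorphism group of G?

(D_3 × D_3) ⋊ Z_2

G has two connected components, {a, b, e} and {c, d, f}; each is 2-regular, so G = C_3 ⊔ C_3. With two isomorphic components, Aut(G) = Aut(C_3) ≀ S_2 = (D_3 × D_3) ⋊ Z_2: permute each cycle by D_3, then optionally swap the two cycles. Order 2·(2·3)² = 72.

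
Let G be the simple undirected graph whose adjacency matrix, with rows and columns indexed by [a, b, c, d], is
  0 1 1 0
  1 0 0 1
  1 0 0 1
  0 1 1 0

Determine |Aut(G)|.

G is 2-regular and bipartite on 2^2 = 4 vertices with girth 4; it is the hypercube graph Q_2. Aut(Q_2) consists of the signed permutations of the 2 coordinate axes: 2! permutations times 2^2 sign flips, so |Aut| = 2^2·2! = 8.

8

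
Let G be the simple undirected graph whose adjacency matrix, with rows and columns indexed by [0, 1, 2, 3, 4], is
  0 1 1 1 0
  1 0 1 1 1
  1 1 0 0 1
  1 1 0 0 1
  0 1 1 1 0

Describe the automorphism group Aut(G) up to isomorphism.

the dihedral group of order 8

Vertex 1 is the unique vertex of degree 4; the remaining 4 vertices each have degree 3 and induce a cycle, so G is the wheel on 5 vertices with hub 1. Every automorphism fixes the hub and acts on the rim 4-cycle, so Aut(G) ≅ Aut(C_4) = D_4 of order 8.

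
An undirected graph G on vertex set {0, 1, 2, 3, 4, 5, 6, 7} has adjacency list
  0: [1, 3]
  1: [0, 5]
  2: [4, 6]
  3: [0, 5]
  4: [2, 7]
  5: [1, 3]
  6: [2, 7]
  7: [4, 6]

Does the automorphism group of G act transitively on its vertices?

G has two connected components, {0, 1, 3, 5} and {2, 4, 6, 7}; each is 2-regular, so G = C_4 ⊔ C_4. With two isomorphic components, Aut(G) = Aut(C_4) ≀ S_2 = (D_4 × D_4) ⋊ Z_2: permute each cycle by D_4, then optionally swap the two cycles. Order 2·(2·4)² = 128. Under this action every vertex can be carried to every other, so G is vertex-transitive.

Yes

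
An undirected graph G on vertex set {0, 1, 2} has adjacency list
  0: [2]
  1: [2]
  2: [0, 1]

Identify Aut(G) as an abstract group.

C_2

The degree sequence is [1, 1, 2]; the two degree-1 vertices 0 and 1 are the ends of a path, so G = P_3. A path has exactly one nontrivial symmetry — reversal — giving Aut(G) of order 2.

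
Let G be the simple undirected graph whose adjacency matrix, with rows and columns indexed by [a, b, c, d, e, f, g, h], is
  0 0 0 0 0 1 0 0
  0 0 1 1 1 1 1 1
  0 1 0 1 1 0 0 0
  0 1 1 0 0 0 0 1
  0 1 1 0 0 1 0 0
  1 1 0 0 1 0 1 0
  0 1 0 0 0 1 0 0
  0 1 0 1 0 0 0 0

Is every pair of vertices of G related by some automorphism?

Vertex a is the only vertex of degree 1, so every automorphism fixes it; G is not vertex-transitive.

No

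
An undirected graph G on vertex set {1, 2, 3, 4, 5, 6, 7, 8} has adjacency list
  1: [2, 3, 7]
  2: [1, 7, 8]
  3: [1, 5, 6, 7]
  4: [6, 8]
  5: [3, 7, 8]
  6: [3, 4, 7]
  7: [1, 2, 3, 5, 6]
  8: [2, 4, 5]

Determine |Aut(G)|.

The degree sequence is [3, 3, 4, 2, 3, 3, 5, 3]. Checking the degree-preserving permutations of the vertex set shows that none except the identity preserves every edge, so Aut(G) is trivial.

1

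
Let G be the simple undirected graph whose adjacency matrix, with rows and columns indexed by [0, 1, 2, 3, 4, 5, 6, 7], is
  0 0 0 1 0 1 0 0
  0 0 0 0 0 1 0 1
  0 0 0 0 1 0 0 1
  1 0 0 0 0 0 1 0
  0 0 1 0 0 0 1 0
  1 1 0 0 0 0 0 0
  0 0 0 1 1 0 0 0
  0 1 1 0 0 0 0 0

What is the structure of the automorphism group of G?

G is 2-regular and connected on 8 vertices, i.e. the cycle C_8. The automorphisms of the 8-cycle are exactly the symmetries of a regular 8-gon: the dihedral group D_8, |D_8| = 16.

the dihedral group of order 16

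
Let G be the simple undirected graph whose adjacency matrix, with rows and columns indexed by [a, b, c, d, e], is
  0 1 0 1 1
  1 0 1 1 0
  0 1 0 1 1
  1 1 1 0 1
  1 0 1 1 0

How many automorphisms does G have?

Vertex d is the unique vertex of degree 4; the remaining 4 vertices each have degree 3 and induce a cycle, so G is the wheel on 5 vertices with hub d. Every automorphism fixes the hub and acts on the rim 4-cycle, so Aut(G) ≅ Aut(C_4) = D_4 of order 8.

8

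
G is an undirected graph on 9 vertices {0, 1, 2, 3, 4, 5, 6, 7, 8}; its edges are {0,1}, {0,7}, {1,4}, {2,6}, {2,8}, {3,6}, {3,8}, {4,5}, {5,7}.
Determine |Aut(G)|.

G has two connected components, {0, 1, 4, 5, 7} and {2, 3, 6, 8}; each is 2-regular, so G = C_5 ⊔ C_4. No automorphism exchanges components of different sizes, hence Aut(G) is the direct product D_4 × D_5, order 80.

80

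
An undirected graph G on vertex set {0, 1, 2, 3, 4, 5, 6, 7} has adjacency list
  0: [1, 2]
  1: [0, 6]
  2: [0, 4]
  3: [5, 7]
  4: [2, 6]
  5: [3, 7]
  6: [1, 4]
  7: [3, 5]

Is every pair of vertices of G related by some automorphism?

G has two connected components, {0, 1, 2, 4, 6} and {3, 5, 7}; each is 2-regular, so G = C_5 ⊔ C_3. The orbit of 0 under Aut(G) is {0, 1, 2, 4, 6}, which does not contain 3, so G is not vertex-transitive.

No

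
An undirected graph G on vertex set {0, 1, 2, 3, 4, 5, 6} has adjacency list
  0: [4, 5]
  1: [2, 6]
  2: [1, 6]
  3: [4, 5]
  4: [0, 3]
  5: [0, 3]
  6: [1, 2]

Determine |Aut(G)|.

48

G has two connected components, {0, 3, 4, 5} and {1, 2, 6}; each is 2-regular, so G = C_4 ⊔ C_3. No automorphism exchanges components of different sizes, hence Aut(G) is the direct product D_3 × D_4, order 48.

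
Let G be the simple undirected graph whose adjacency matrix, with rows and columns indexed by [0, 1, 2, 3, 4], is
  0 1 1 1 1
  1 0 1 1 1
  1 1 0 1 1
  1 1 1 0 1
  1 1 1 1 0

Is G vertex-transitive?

Every vertex has degree 4, so G is the complete graph K_5. Any permutation of the 5 vertices preserves K_5, so Aut(K_5) = S_5 of order 5! = 120. This group acts transitively on the 5 vertices.

Yes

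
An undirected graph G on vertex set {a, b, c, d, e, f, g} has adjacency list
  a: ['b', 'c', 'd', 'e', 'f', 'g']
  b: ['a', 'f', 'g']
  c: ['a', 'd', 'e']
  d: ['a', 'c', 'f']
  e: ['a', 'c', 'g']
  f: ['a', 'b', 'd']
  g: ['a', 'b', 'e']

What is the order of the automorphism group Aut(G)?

Vertex a is the unique vertex of degree 6; the remaining 6 vertices each have degree 3 and induce a cycle, so G is the wheel on 7 vertices with hub a. Every automorphism fixes the hub and acts on the rim 6-cycle, so Aut(G) ≅ Aut(C_6) = D_6 of order 12.

12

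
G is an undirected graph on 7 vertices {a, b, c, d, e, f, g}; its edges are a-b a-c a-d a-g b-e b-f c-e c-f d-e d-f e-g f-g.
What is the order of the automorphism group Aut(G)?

144

The vertices split by degree into {a, e, f} (degree 4) and {b, c, d, g} (degree 3); every edge runs between the two parts, so G is the complete bipartite graph K_{3,4}. The parts have unequal sizes, so no automorphism swaps them; each part is permuted independently, giving S_4 × S_3 of order 4!·3! = 144.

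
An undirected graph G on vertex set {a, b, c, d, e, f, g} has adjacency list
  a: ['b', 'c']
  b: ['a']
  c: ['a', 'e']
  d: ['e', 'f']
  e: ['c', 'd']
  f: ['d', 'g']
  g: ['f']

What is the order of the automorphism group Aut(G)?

2

The degree sequence is [2, 1, 2, 2, 2, 2, 1]; the two degree-1 vertices b and g are the ends of a path, so G = P_7. A path has exactly one nontrivial symmetry — reversal — giving Aut(G) of order 2.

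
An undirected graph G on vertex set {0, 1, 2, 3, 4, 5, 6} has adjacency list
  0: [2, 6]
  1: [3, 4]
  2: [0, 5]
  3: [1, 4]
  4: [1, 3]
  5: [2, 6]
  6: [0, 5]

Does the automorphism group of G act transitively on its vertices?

No

G has two connected components, {0, 2, 5, 6} and {1, 3, 4}; each is 2-regular, so G = C_4 ⊔ C_3. The orbit of 0 under Aut(G) is {0, 2, 5, 6}, which does not contain 1, so G is not vertex-transitive.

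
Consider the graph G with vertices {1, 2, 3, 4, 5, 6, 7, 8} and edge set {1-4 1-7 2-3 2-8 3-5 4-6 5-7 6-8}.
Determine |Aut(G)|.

G is 2-regular and connected on 8 vertices, i.e. the cycle C_8. The automorphisms of the 8-cycle are exactly the symmetries of a regular 8-gon: the dihedral group D_8, |D_8| = 16.

16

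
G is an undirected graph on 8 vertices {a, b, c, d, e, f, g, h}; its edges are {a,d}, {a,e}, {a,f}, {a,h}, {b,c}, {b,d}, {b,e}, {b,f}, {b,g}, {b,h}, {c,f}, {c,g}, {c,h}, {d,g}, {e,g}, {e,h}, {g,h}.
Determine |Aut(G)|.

Degrees alone do not determine every vertex (e.g. a and c both have degree 4), but their neighbour-degree multisets differ: N(a) has degrees [3, 3, 4, 5] while N(c) has degrees [3, 5, 5, 6]. Repeating this refinement separates all vertices, so the only automorphism is the identity.

1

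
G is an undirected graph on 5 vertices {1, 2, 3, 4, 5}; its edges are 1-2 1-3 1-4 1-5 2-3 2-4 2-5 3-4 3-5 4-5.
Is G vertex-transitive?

All 5 vertices are pairwise adjacent: G = K_5. Any permutation of the 5 vertices preserves K_5, so Aut(K_5) = S_5 of order 5! = 120. This group acts transitively on the 5 vertices.

Yes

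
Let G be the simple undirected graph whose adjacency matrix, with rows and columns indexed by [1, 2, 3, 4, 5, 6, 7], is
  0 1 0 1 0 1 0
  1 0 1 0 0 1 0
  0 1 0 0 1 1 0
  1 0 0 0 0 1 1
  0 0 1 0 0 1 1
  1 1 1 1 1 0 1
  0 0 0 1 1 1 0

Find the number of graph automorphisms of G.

12

Vertex 6 is the unique vertex of degree 6; the remaining 6 vertices each have degree 3 and induce a cycle, so G is the wheel on 7 vertices with hub 6. With the hub fixed, the remaining symmetry is that of the rim cycle C_6, giving the dihedral group D_6.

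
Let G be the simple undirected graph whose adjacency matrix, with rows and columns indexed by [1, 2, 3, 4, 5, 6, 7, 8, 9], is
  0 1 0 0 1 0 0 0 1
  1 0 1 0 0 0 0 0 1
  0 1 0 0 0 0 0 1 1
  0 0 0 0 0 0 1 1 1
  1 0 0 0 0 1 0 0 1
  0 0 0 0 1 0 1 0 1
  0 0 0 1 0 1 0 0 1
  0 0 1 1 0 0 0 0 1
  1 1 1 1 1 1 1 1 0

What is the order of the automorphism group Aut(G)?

Vertex 9 is the unique vertex of degree 8; the remaining 8 vertices each have degree 3 and induce a cycle, so G is the wheel on 9 vertices with hub 9. With the hub fixed, the remaining symmetry is that of the rim cycle C_8, giving the dihedral group D_8.

16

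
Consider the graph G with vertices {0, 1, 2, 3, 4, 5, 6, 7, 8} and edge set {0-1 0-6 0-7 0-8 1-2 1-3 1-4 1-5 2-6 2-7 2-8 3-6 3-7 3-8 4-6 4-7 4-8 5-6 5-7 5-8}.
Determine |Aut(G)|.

The vertices split by degree into {1, 6, 7, 8} (degree 5) and {0, 2, 3, 4, 5} (degree 4); every edge runs between the two parts, so G is the complete bipartite graph K_{4,5}. Automorphisms preserve the bipartition setwise (since the parts differ in size) and act as S_4 × S_5 within it; |Aut| = 2880.

2880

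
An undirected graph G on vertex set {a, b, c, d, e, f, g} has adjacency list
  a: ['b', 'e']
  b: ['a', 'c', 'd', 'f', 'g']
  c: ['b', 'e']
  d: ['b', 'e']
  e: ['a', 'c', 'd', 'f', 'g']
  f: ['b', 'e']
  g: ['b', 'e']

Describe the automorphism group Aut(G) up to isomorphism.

S_5 × S_2

The vertices split by degree into {b, e} (degree 5) and {a, c, d, f, g} (degree 2); every edge runs between the two parts, so G is the complete bipartite graph K_{2,5}. The parts have unequal sizes, so no automorphism swaps them; each part is permuted independently, giving S_5 × S_2 of order 5!·2! = 240.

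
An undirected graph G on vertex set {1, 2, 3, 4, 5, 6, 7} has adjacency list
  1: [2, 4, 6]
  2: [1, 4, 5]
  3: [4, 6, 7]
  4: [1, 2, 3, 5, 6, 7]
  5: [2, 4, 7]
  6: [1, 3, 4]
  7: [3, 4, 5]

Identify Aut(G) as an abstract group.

D_6

Vertex 4 is the unique vertex of degree 6; the remaining 6 vertices each have degree 3 and induce a cycle, so G is the wheel on 7 vertices with hub 4. With the hub fixed, the remaining symmetry is that of the rim cycle C_6, giving the dihedral group D_6.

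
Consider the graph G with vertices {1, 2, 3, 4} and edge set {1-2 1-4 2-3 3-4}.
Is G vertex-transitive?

G is 2-regular and bipartite on 2^2 = 4 vertices with girth 4; it is the hypercube graph Q_2. Aut(Q_2) consists of the signed permutations of the 2 coordinate axes: 2! permutations times 2^2 sign flips, so |Aut| = 2^2·2! = 8. This group acts transitively on the 4 vertices.

Yes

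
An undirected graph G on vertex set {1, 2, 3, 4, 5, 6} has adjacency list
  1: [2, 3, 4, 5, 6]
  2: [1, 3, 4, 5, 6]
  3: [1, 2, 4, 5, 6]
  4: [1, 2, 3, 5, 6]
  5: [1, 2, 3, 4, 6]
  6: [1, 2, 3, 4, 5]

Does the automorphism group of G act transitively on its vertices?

All 6 vertices are pairwise adjacent: G = K_6. Any permutation of the 6 vertices preserves K_6, so Aut(K_6) = S_6 of order 6! = 720. This group acts transitively on the 6 vertices.

Yes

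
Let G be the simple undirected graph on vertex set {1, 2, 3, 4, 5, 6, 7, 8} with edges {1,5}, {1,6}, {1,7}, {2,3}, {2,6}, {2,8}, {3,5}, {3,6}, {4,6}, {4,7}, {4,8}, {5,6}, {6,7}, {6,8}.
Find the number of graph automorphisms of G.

14

Vertex 6 is the unique vertex of degree 7; the remaining 7 vertices each have degree 3 and induce a cycle, so G is the wheel on 8 vertices with hub 6. With the hub fixed, the remaining symmetry is that of the rim cycle C_7, giving the dihedral group D_7.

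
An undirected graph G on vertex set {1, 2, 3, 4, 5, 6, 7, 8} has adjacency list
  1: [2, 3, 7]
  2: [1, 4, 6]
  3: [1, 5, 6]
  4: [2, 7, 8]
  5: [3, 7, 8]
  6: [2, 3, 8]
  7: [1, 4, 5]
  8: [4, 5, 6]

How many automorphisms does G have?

48

G is 3-regular and bipartite on 2^3 = 8 vertices with girth 4; it is the hypercube graph Q_3. Aut(Q_3) consists of the signed permutations of the 3 coordinate axes: 3! permutations times 2^3 sign flips, so |Aut| = 2^3·3! = 48.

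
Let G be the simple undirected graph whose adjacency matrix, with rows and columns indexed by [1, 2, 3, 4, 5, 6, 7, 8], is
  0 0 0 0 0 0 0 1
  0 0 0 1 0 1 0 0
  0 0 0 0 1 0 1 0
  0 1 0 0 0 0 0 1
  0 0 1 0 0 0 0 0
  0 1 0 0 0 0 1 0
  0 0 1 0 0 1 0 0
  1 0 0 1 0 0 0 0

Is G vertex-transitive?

No

Automorphisms preserve degree, but G has vertices of degree 1 and vertices of degree 2; no automorphism maps one to the other, so G is not vertex-transitive.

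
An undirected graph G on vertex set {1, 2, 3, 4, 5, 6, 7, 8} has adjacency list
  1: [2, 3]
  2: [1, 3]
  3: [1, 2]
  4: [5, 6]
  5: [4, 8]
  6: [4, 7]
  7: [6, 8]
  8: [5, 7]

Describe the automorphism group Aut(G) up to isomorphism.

G has two connected components, {4, 5, 6, 7, 8} and {1, 2, 3}; each is 2-regular, so G = C_5 ⊔ C_3. No automorphism exchanges components of different sizes, hence Aut(G) is the direct product D_5 × D_3, order 60.

D_5 × D_3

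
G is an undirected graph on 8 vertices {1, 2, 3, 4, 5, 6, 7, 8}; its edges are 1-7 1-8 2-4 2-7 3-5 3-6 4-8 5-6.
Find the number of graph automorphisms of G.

G has two connected components, {1, 2, 4, 7, 8} and {3, 5, 6}; each is 2-regular, so G = C_5 ⊔ C_3. No automorphism exchanges components of different sizes, hence Aut(G) is the direct product D_5 × D_3, order 60.

60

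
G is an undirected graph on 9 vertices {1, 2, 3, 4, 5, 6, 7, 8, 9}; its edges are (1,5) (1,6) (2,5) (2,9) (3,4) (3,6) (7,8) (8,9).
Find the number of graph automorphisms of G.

2

The degree sequence is [2, 2, 2, 1, 2, 2, 1, 2, 2]; the two degree-1 vertices 4 and 7 are the ends of a path, so G = P_9. The only nontrivial automorphism of a path is the end-to-end reflection, so Aut(G) ≅ Z_2.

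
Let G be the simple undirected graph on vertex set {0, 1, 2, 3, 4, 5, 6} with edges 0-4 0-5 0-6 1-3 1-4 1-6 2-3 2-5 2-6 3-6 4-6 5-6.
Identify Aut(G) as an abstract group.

the dihedral group of order 12

Vertex 6 is the unique vertex of degree 6; the remaining 6 vertices each have degree 3 and induce a cycle, so G is the wheel on 7 vertices with hub 6. With the hub fixed, the remaining symmetry is that of the rim cycle C_6, giving the dihedral group D_6.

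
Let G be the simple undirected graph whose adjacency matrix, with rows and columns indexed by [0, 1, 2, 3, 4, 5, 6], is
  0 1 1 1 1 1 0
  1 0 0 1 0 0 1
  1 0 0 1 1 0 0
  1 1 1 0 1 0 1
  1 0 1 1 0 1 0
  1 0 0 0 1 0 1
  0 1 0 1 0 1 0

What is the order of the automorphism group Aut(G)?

The degree sequence is [5, 3, 3, 5, 4, 3, 3]. Checking the degree-preserving permutations of the vertex set shows that none except the identity preserves every edge, so Aut(G) is trivial.

1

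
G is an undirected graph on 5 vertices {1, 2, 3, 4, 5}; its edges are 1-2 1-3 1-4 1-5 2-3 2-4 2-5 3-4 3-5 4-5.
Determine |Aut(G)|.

All 5 vertices are pairwise adjacent: G = K_5. Every bijection on the vertex set is an automorphism of K_5; hence Aut(K_5) ≅ S_5, order 120.

120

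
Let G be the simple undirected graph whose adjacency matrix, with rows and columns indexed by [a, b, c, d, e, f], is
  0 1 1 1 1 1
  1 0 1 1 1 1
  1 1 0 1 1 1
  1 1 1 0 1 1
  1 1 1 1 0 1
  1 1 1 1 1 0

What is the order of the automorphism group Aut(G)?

720

All 6 vertices are pairwise adjacent: G = K_6. Any permutation of the 6 vertices preserves K_6, so Aut(K_6) = S_6 of order 6! = 720.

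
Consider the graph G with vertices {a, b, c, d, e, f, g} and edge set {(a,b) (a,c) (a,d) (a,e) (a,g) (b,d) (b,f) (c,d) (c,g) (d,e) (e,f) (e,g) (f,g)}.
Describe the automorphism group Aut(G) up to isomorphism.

The degree sequence is [5, 3, 3, 4, 4, 3, 4]. Checking the degree-preserving permutations of the vertex set shows that none except the identity preserves every edge, so Aut(G) is trivial.

1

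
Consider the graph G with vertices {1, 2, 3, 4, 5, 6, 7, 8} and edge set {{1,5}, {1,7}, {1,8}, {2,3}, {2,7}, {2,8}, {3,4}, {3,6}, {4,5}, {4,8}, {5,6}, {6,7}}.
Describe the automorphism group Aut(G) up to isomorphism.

G is 3-regular and bipartite on 2^3 = 8 vertices with girth 4; it is the hypercube graph Q_3. Aut(Q_3) consists of the signed permutations of the 3 coordinate axes: 3! permutations times 2^3 sign flips, so |Aut| = 2^3·3! = 48.

the hyperoctahedral group B_3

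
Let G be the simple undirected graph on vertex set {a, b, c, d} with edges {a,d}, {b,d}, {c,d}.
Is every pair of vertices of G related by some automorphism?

Vertex d is the only vertex of degree 3, so every automorphism fixes it; G is not vertex-transitive.

No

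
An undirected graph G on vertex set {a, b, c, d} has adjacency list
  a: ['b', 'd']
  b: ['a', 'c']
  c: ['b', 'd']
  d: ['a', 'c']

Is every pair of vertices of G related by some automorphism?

Yes

G is 2-regular and bipartite on 2^2 = 4 vertices with girth 4; it is the hypercube graph Q_2. Aut(Q_2) consists of the signed permutations of the 2 coordinate axes: 2! permutations times 2^2 sign flips, so |Aut| = 2^2·2! = 8. Under this action every vertex can be carried to every other, so G is vertex-transitive.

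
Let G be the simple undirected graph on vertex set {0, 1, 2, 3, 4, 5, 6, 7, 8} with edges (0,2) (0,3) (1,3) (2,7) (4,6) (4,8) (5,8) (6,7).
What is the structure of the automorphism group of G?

The degree sequence is [2, 1, 2, 2, 2, 1, 2, 2, 2]; the two degree-1 vertices 1 and 5 are the ends of a path, so G = P_9. A path has exactly one nontrivial symmetry — reversal — giving Aut(G) of order 2.

Z_2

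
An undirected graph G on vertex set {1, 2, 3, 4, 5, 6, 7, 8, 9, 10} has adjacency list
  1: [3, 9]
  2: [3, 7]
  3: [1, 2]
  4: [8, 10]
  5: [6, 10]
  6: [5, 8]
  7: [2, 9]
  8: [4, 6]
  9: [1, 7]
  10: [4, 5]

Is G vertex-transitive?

Yes

G has two connected components, {4, 5, 6, 8, 10} and {1, 2, 3, 7, 9}; each is 2-regular, so G = C_5 ⊔ C_5. Aut of a disjoint union of two copies of C_5 is the wreath product D_5 ≀ Z_2, of order 2·10² = 200. This group acts transitively on the 10 vertices.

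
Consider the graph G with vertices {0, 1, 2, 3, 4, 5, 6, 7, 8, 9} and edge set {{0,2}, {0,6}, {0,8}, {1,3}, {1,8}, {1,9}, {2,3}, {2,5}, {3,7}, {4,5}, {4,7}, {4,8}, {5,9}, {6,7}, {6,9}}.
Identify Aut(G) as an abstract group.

G is 3-regular on 10 vertices with no triangles and no 4-cycles (girth 5): this is the Petersen graph. Viewing the Petersen graph as the Kneser graph K(5,2) — vertices are 2-subsets of {1,…,5}, edges join disjoint pairs — its automorphisms are exactly the permutations of the 5-element set, so Aut ≅ S_5 of order 120.

the symmetric group S_5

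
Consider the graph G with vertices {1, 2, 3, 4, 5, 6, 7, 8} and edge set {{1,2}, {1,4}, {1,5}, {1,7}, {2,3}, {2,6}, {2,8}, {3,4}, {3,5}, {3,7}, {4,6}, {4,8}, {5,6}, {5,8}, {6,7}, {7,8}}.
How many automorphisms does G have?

1152

G is 4-regular and bipartite with parts {1, 3, 6, 8} and {2, 4, 5, 7} (each part is independent and every cross-pair is an edge), so G = K_{4,4}. Aut(K_{4,4}) is the wreath product S_4 ≀ Z_2: permute within each part, then optionally swap the parts; |Aut| = 2·(4!)² = 1152.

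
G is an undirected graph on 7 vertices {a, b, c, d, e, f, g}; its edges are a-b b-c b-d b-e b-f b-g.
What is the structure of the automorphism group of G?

S_6

Vertex b has degree 6 and every other vertex has degree 1, so G is the star K_{1,6} with centre b. Any automorphism fixes the centre and permutes the 6 leaves freely, so Aut(G) ≅ S_6 of order 6! = 720.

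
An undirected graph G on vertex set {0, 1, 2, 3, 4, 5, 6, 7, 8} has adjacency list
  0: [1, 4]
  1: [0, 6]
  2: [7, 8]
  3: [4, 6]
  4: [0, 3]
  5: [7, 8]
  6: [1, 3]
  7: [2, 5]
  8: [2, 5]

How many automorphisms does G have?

80

G has two connected components, {0, 1, 3, 4, 6} and {2, 5, 7, 8}; each is 2-regular, so G = C_5 ⊔ C_4. The components are non-isomorphic (different sizes), so Aut(G) = Aut(C_5) × Aut(C_4) = D_5 × D_4 of order 10·8 = 80.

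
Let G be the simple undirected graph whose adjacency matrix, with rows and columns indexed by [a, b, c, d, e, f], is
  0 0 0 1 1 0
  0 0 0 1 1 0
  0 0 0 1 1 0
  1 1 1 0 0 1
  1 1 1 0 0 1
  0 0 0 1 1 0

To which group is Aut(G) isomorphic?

The vertices split by degree into {d, e} (degree 4) and {a, b, c, f} (degree 2); every edge runs between the two parts, so G is the complete bipartite graph K_{2,4}. The parts have unequal sizes, so no automorphism swaps them; each part is permuted independently, giving S_2 × S_4 of order 2!·4! = 48.

S_2 × S_4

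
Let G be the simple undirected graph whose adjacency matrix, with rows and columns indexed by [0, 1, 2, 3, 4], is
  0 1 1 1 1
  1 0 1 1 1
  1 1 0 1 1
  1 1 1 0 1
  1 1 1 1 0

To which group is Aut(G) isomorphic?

the symmetric group on 5 letters

All 5 vertices are pairwise adjacent: G = K_5. Every bijection on the vertex set is an automorphism of K_5; hence Aut(K_5) ≅ S_5, order 120.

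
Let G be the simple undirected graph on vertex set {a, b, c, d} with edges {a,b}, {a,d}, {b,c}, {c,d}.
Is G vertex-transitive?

Yes

G is 2-regular and connected on 4 vertices, i.e. the cycle C_4. The automorphisms of the 4-cycle are exactly the symmetries of a regular 4-gon: the dihedral group D_4, |D_4| = 8. This group acts transitively on the 4 vertices.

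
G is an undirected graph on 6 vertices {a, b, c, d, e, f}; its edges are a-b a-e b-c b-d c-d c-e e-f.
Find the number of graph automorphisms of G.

The degree sequence is [2, 3, 3, 2, 3, 1]. Checking the degree-preserving permutations of the vertex set shows that none except the identity preserves every edge, so Aut(G) is trivial.

1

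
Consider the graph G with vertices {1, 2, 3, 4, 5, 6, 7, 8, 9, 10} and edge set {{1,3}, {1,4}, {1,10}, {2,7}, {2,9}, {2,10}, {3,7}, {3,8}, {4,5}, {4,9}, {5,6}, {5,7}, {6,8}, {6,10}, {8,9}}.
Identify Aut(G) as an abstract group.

G is 3-regular on 10 vertices with no triangles and no 4-cycles (girth 5): this is the Petersen graph. It is a classical fact that the Petersen graph has automorphism group S_5 (order 120), arising from its description as the Kneser graph K(5,2).

S_5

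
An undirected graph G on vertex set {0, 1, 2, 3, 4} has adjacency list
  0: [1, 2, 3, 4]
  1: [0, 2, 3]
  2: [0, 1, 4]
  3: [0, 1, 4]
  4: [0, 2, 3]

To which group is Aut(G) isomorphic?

Vertex 0 is the unique vertex of degree 4; the remaining 4 vertices each have degree 3 and induce a cycle, so G is the wheel on 5 vertices with hub 0. With the hub fixed, the remaining symmetry is that of the rim cycle C_4, giving the dihedral group D_4.

the dihedral group of order 8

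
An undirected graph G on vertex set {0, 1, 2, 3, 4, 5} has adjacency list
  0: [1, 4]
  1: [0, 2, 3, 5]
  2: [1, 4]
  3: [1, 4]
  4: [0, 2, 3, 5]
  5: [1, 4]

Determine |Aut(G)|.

48

The vertices split by degree into {1, 4} (degree 4) and {0, 2, 3, 5} (degree 2); every edge runs between the two parts, so G is the complete bipartite graph K_{2,4}. The parts have unequal sizes, so no automorphism swaps them; each part is permuted independently, giving S_4 × S_2 of order 4!·2! = 48.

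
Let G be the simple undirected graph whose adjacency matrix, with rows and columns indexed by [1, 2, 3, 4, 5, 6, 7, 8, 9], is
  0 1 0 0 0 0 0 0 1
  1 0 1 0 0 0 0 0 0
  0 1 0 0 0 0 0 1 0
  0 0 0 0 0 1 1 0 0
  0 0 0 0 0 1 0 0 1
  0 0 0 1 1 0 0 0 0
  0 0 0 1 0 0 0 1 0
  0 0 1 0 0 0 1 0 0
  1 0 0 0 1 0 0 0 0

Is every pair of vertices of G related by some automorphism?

Yes

Every vertex has degree 2 and the graph is connected, so G is the 9-cycle C_9. The automorphisms of the 9-cycle are exactly the symmetries of a regular 9-gon: the dihedral group D_9, |D_9| = 18. This group acts transitively on the 9 vertices.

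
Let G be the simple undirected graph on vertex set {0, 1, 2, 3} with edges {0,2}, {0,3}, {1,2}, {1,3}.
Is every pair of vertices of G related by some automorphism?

Every vertex has degree 2 and the graph is connected, so G is the 4-cycle C_4. C_4 has 4 rotations and 4 reflections, so Aut(C_4) ≅ D_4 of order 8. This group acts transitively on the 4 vertices.

Yes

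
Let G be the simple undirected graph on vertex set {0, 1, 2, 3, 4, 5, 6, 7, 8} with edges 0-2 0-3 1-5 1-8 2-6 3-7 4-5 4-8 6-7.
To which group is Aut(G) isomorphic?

D_5 × D_4

G has two connected components, {0, 2, 3, 6, 7} and {1, 4, 5, 8}; each is 2-regular, so G = C_5 ⊔ C_4. The components are non-isomorphic (different sizes), so Aut(G) = Aut(C_5) × Aut(C_4) = D_5 × D_4 of order 10·8 = 80.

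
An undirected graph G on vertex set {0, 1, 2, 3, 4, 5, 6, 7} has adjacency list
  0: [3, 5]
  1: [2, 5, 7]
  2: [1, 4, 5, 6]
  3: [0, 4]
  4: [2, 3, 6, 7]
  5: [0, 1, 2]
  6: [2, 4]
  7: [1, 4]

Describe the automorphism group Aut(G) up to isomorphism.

1

The degree sequence is [2, 3, 4, 2, 4, 3, 2, 2]. Checking the degree-preserving permutations of the vertex set shows that none except the identity preserves every edge, so Aut(G) is trivial.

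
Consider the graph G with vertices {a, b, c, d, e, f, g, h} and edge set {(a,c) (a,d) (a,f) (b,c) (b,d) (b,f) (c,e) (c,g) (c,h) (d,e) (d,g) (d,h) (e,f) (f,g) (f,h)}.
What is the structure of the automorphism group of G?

The vertices split by degree into {c, d, f} (degree 5) and {a, b, e, g, h} (degree 3); every edge runs between the two parts, so G is the complete bipartite graph K_{3,5}. The parts have unequal sizes, so no automorphism swaps them; each part is permuted independently, giving S_3 × S_5 of order 3!·5! = 720.

S_3 × S_5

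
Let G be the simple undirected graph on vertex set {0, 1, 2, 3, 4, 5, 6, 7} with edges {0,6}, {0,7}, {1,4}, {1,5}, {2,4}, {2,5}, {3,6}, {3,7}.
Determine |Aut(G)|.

G has two connected components, {0, 3, 6, 7} and {1, 2, 4, 5}; each is 2-regular, so G = C_4 ⊔ C_4. With two isomorphic components, Aut(G) = Aut(C_4) ≀ S_2 = (D_4 × D_4) ⋊ Z_2: permute each cycle by D_4, then optionally swap the two cycles. Order 2·(2·4)² = 128.

128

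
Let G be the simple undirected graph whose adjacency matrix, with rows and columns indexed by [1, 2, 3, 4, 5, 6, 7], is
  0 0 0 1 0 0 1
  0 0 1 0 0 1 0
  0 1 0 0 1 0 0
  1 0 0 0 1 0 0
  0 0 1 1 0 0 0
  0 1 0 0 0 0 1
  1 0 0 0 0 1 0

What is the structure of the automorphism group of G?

D_7

Every vertex has degree 2 and the graph is connected, so G is the 7-cycle C_7. C_7 has 7 rotations and 7 reflections, so Aut(C_7) ≅ D_7 of order 14.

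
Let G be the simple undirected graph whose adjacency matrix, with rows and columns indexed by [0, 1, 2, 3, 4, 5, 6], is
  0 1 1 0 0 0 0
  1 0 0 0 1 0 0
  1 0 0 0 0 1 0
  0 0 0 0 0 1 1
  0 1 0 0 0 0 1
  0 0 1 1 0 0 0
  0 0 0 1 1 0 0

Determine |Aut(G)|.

14

Every vertex has degree 2 and the graph is connected, so G is the 7-cycle C_7. The automorphisms of the 7-cycle are exactly the symmetries of a regular 7-gon: the dihedral group D_7, |D_7| = 14.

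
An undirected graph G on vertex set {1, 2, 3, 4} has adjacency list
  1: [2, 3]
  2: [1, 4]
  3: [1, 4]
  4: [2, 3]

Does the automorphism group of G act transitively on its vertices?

Yes

G is 2-regular and bipartite on 2^2 = 4 vertices with girth 4; it is the hypercube graph Q_2. Aut(Q_2) consists of the signed permutations of the 2 coordinate axes: 2! permutations times 2^2 sign flips, so |Aut| = 2^2·2! = 8. This group acts transitively on the 4 vertices.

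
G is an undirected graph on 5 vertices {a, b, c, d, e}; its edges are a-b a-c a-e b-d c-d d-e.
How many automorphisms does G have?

12

The vertices split by degree into {a, d} (degree 3) and {b, c, e} (degree 2); every edge runs between the two parts, so G is the complete bipartite graph K_{2,3}. Automorphisms preserve the bipartition setwise (since the parts differ in size) and act as S_3 × S_2 within it; |Aut| = 12.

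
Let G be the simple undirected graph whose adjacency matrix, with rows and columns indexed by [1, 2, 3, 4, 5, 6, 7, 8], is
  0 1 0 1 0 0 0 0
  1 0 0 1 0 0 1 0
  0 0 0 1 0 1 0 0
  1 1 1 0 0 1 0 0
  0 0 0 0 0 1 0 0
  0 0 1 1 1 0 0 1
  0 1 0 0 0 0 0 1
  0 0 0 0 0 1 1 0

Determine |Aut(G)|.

1

Degrees alone do not determine every vertex (e.g. 1 and 3 both have degree 2), but their neighbour-degree multisets differ: N(1) has degrees [3, 4] while N(3) has degrees [4, 4]. Repeating this refinement separates all vertices, so the only automorphism is the identity.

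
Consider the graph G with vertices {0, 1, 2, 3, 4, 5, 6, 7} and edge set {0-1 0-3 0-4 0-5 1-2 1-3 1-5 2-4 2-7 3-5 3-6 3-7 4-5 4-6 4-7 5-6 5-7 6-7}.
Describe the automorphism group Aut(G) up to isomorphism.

Degrees alone do not determine every vertex (e.g. 0 and 1 both have degree 4), but their neighbour-degree multisets differ: N(0) has degrees [4, 5, 5, 6] while N(1) has degrees [3, 4, 5, 6]. Repeating this refinement separates all vertices, so the only automorphism is the identity.

the trivial group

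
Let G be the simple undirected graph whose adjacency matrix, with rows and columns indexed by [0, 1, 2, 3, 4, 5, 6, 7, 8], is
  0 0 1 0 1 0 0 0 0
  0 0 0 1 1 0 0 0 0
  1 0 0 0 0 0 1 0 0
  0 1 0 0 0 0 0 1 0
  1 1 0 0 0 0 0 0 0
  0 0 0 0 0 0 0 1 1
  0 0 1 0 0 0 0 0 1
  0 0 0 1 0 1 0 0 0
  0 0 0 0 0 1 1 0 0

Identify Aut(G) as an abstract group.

the dihedral group of order 18

G is 2-regular and connected on 9 vertices, i.e. the cycle C_9. The automorphisms of the 9-cycle are exactly the symmetries of a regular 9-gon: the dihedral group D_9, |D_9| = 18.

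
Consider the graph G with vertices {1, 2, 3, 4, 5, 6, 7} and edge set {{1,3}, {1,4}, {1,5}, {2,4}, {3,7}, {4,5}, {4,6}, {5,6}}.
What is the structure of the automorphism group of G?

1

The degree sequence is [3, 1, 2, 4, 3, 2, 1]. Checking the degree-preserving permutations of the vertex set shows that none except the identity preserves every edge, so Aut(G) is trivial.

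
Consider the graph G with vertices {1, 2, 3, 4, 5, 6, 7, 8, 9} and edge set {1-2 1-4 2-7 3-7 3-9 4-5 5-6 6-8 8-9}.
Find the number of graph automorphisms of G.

Every vertex has degree 2 and the graph is connected, so G is the 9-cycle C_9. The automorphisms of the 9-cycle are exactly the symmetries of a regular 9-gon: the dihedral group D_9, |D_9| = 18.

18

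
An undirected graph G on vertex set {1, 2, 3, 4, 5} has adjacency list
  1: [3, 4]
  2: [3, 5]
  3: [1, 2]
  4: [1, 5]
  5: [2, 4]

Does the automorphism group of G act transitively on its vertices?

G is 2-regular and connected on 5 vertices, i.e. the cycle C_5. C_5 has 5 rotations and 5 reflections, so Aut(C_5) ≅ D_5 of order 10. This group acts transitively on the 5 vertices.

Yes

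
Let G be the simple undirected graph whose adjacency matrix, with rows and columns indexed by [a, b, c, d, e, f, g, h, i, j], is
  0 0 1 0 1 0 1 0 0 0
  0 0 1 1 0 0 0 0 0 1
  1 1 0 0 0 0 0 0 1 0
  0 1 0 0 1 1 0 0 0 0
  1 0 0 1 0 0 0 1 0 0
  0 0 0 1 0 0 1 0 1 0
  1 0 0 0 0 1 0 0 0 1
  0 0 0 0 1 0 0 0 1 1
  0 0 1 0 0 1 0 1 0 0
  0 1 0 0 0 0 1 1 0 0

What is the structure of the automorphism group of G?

G is 3-regular on 10 vertices with no triangles and no 4-cycles (girth 5): this is the Petersen graph. Viewing the Petersen graph as the Kneser graph K(5,2) — vertices are 2-subsets of {1,…,5}, edges join disjoint pairs — its automorphisms are exactly the permutations of the 5-element set, so Aut ≅ S_5 of order 120.

S_5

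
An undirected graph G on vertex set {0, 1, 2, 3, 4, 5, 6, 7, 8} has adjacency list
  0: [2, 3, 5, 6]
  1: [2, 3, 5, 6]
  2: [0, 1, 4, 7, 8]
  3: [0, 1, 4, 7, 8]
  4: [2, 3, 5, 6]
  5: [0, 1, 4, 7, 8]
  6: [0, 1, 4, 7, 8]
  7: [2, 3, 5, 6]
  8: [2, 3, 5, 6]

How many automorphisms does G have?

2880

The vertices split by degree into {2, 3, 5, 6} (degree 5) and {0, 1, 4, 7, 8} (degree 4); every edge runs between the two parts, so G is the complete bipartite graph K_{4,5}. Automorphisms preserve the bipartition setwise (since the parts differ in size) and act as S_4 × S_5 within it; |Aut| = 2880.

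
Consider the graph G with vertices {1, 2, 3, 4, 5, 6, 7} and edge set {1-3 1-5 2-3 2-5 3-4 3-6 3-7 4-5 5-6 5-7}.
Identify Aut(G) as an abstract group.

The vertices split by degree into {3, 5} (degree 5) and {1, 2, 4, 6, 7} (degree 2); every edge runs between the two parts, so G is the complete bipartite graph K_{2,5}. Automorphisms preserve the bipartition setwise (since the parts differ in size) and act as S_2 × S_5 within it; |Aut| = 240.

S_2 × S_5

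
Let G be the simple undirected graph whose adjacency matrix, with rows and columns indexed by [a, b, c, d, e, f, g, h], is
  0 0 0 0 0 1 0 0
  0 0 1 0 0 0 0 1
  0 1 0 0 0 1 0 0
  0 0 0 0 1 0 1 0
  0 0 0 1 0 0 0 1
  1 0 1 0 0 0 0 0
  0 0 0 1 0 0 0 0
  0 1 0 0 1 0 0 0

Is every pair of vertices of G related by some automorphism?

No

Automorphisms preserve degree, but G has vertices of degree 1 and vertices of degree 2; no automorphism maps one to the other, so G is not vertex-transitive.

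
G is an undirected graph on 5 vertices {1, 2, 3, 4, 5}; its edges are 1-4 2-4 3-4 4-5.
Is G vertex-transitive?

Vertex 4 is the only vertex of degree 4, so every automorphism fixes it; G is not vertex-transitive.

No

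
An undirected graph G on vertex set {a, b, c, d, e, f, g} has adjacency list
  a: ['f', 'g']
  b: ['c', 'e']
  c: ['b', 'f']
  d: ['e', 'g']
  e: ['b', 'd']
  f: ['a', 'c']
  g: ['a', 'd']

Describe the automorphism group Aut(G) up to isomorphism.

the dihedral group of order 14

G is 2-regular and connected on 7 vertices, i.e. the cycle C_7. C_7 has 7 rotations and 7 reflections, so Aut(C_7) ≅ D_7 of order 14.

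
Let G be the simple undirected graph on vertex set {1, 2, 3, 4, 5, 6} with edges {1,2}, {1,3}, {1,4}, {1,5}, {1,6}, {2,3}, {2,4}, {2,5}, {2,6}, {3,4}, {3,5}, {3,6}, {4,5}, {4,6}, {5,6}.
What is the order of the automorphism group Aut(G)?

Every vertex has degree 5, so G is the complete graph K_6. Every bijection on the vertex set is an automorphism of K_6; hence Aut(K_6) ≅ S_6, order 720.

720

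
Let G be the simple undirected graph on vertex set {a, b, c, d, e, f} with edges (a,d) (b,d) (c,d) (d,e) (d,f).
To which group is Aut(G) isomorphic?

Vertex d has degree 5 and every other vertex has degree 1, so G is the star K_{1,5} with centre d. Any automorphism fixes the centre and permutes the 5 leaves freely, so Aut(G) ≅ S_5 of order 5! = 120.

the symmetric group on 5 letters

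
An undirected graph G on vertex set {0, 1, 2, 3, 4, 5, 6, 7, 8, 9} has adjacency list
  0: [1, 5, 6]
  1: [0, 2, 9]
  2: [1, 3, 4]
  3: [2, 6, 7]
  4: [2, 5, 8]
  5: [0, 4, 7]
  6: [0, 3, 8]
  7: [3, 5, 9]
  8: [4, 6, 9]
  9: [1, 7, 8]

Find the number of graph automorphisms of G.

G is 3-regular on 10 vertices with no triangles and no 4-cycles (girth 5): this is the Petersen graph. It is a classical fact that the Petersen graph has automorphism group S_5 (order 120), arising from its description as the Kneser graph K(5,2).

120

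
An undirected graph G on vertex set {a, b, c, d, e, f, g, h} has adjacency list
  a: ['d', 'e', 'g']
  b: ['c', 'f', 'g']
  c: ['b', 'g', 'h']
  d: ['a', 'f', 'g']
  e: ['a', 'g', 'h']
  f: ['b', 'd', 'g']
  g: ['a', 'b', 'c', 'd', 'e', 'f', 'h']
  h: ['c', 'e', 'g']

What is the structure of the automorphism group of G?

D_7

Vertex g is the unique vertex of degree 7; the remaining 7 vertices each have degree 3 and induce a cycle, so G is the wheel on 8 vertices with hub g. Every automorphism fixes the hub and acts on the rim 7-cycle, so Aut(G) ≅ Aut(C_7) = D_7 of order 14.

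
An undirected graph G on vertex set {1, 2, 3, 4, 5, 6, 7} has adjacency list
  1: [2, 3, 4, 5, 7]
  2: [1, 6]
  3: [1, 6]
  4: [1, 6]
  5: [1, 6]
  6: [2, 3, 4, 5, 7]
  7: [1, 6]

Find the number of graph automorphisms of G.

240

The vertices split by degree into {1, 6} (degree 5) and {2, 3, 4, 5, 7} (degree 2); every edge runs between the two parts, so G is the complete bipartite graph K_{2,5}. Automorphisms preserve the bipartition setwise (since the parts differ in size) and act as S_5 × S_2 within it; |Aut| = 240.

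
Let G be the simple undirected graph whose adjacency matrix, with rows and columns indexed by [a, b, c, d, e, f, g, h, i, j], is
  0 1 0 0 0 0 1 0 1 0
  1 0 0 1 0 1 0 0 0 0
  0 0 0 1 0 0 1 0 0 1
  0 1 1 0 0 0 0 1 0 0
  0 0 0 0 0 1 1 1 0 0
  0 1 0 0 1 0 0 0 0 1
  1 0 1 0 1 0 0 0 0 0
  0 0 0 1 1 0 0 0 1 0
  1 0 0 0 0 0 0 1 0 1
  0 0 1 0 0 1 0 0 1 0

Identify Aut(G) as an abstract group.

S_5

G is 3-regular on 10 vertices with no triangles and no 4-cycles (girth 5): this is the Petersen graph. Viewing the Petersen graph as the Kneser graph K(5,2) — vertices are 2-subsets of {1,…,5}, edges join disjoint pairs — its automorphisms are exactly the permutations of the 5-element set, so Aut ≅ S_5 of order 120.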